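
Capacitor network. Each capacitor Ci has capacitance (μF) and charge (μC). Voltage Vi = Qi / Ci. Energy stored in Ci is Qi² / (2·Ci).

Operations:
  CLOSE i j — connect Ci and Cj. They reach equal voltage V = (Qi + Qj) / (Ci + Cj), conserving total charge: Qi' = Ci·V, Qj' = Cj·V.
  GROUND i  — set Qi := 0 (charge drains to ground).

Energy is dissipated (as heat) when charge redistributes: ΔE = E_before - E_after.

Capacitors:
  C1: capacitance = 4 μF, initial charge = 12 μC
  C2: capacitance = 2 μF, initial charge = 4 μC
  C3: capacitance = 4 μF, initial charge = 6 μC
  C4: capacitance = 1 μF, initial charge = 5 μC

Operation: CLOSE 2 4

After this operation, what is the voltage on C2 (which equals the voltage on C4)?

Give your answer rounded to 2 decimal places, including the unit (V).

Answer: 3.00 V

Derivation:
Initial: C1(4μF, Q=12μC, V=3.00V), C2(2μF, Q=4μC, V=2.00V), C3(4μF, Q=6μC, V=1.50V), C4(1μF, Q=5μC, V=5.00V)
Op 1: CLOSE 2-4: Q_total=9.00, C_total=3.00, V=3.00; Q2=6.00, Q4=3.00; dissipated=3.000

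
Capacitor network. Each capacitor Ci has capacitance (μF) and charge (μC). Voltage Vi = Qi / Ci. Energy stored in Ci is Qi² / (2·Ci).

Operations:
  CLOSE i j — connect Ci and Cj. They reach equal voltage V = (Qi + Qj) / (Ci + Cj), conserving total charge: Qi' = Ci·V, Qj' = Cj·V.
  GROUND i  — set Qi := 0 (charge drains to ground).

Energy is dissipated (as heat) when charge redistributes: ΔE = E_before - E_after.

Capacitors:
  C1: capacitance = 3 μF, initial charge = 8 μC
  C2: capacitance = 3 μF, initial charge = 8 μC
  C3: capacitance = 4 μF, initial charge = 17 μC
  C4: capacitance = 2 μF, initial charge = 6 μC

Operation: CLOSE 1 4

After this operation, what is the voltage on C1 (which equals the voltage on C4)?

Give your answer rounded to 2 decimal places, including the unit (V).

Answer: 2.80 V

Derivation:
Initial: C1(3μF, Q=8μC, V=2.67V), C2(3μF, Q=8μC, V=2.67V), C3(4μF, Q=17μC, V=4.25V), C4(2μF, Q=6μC, V=3.00V)
Op 1: CLOSE 1-4: Q_total=14.00, C_total=5.00, V=2.80; Q1=8.40, Q4=5.60; dissipated=0.067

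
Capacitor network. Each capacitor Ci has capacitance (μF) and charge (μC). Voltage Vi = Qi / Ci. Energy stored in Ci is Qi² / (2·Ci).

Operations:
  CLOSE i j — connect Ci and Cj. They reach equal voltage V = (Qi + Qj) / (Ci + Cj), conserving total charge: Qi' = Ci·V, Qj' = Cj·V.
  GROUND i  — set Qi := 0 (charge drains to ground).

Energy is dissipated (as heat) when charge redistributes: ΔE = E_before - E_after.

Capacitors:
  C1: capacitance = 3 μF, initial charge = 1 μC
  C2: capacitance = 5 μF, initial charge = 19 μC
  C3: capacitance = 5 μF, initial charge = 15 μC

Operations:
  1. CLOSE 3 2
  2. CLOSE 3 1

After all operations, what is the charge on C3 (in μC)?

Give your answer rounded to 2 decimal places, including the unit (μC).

Initial: C1(3μF, Q=1μC, V=0.33V), C2(5μF, Q=19μC, V=3.80V), C3(5μF, Q=15μC, V=3.00V)
Op 1: CLOSE 3-2: Q_total=34.00, C_total=10.00, V=3.40; Q3=17.00, Q2=17.00; dissipated=0.800
Op 2: CLOSE 3-1: Q_total=18.00, C_total=8.00, V=2.25; Q3=11.25, Q1=6.75; dissipated=8.817
Final charges: Q1=6.75, Q2=17.00, Q3=11.25

Answer: 11.25 μC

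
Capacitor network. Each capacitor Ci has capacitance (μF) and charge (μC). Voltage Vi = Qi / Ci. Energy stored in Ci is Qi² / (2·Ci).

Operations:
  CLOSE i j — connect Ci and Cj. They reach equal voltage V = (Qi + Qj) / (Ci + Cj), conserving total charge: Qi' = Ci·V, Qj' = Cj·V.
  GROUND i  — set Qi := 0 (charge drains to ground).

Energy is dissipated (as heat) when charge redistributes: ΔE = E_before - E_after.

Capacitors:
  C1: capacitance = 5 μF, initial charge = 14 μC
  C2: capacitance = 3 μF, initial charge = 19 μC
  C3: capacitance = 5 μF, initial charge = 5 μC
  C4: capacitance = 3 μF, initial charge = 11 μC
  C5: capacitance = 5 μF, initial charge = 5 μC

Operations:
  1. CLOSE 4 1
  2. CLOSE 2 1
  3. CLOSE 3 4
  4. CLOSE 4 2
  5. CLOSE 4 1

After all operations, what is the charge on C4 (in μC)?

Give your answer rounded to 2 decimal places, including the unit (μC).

Answer: 11.56 μC

Derivation:
Initial: C1(5μF, Q=14μC, V=2.80V), C2(3μF, Q=19μC, V=6.33V), C3(5μF, Q=5μC, V=1.00V), C4(3μF, Q=11μC, V=3.67V), C5(5μF, Q=5μC, V=1.00V)
Op 1: CLOSE 4-1: Q_total=25.00, C_total=8.00, V=3.12; Q4=9.38, Q1=15.62; dissipated=0.704
Op 2: CLOSE 2-1: Q_total=34.62, C_total=8.00, V=4.33; Q2=12.98, Q1=21.64; dissipated=9.650
Op 3: CLOSE 3-4: Q_total=14.38, C_total=8.00, V=1.80; Q3=8.98, Q4=5.39; dissipated=4.233
Op 4: CLOSE 4-2: Q_total=18.38, C_total=6.00, V=3.06; Q4=9.19, Q2=9.19; dissipated=4.805
Op 5: CLOSE 4-1: Q_total=30.83, C_total=8.00, V=3.85; Q4=11.56, Q1=19.27; dissipated=1.502
Final charges: Q1=19.27, Q2=9.19, Q3=8.98, Q4=11.56, Q5=5.00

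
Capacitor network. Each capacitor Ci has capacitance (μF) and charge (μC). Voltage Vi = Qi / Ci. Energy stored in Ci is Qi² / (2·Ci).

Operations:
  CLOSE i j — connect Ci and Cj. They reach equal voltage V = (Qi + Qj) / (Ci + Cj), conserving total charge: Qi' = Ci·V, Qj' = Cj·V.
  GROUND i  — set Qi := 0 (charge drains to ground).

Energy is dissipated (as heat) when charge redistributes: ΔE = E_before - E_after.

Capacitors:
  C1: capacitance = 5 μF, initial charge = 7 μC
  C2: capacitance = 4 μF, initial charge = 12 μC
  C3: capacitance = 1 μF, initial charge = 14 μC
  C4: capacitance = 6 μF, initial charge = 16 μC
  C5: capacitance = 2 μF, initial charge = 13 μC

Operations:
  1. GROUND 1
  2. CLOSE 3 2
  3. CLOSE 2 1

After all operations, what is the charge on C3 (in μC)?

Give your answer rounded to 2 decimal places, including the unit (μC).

Initial: C1(5μF, Q=7μC, V=1.40V), C2(4μF, Q=12μC, V=3.00V), C3(1μF, Q=14μC, V=14.00V), C4(6μF, Q=16μC, V=2.67V), C5(2μF, Q=13μC, V=6.50V)
Op 1: GROUND 1: Q1=0; energy lost=4.900
Op 2: CLOSE 3-2: Q_total=26.00, C_total=5.00, V=5.20; Q3=5.20, Q2=20.80; dissipated=48.400
Op 3: CLOSE 2-1: Q_total=20.80, C_total=9.00, V=2.31; Q2=9.24, Q1=11.56; dissipated=30.044
Final charges: Q1=11.56, Q2=9.24, Q3=5.20, Q4=16.00, Q5=13.00

Answer: 5.20 μC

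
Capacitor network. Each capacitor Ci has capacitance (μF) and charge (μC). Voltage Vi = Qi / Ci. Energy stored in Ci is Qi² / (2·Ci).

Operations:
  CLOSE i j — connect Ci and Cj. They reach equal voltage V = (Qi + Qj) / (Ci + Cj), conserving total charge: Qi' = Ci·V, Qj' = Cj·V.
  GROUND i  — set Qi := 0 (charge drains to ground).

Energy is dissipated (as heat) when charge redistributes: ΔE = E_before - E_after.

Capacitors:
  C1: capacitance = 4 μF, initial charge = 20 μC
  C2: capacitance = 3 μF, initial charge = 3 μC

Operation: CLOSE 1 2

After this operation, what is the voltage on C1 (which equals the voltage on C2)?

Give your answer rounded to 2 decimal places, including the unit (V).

Initial: C1(4μF, Q=20μC, V=5.00V), C2(3μF, Q=3μC, V=1.00V)
Op 1: CLOSE 1-2: Q_total=23.00, C_total=7.00, V=3.29; Q1=13.14, Q2=9.86; dissipated=13.714

Answer: 3.29 V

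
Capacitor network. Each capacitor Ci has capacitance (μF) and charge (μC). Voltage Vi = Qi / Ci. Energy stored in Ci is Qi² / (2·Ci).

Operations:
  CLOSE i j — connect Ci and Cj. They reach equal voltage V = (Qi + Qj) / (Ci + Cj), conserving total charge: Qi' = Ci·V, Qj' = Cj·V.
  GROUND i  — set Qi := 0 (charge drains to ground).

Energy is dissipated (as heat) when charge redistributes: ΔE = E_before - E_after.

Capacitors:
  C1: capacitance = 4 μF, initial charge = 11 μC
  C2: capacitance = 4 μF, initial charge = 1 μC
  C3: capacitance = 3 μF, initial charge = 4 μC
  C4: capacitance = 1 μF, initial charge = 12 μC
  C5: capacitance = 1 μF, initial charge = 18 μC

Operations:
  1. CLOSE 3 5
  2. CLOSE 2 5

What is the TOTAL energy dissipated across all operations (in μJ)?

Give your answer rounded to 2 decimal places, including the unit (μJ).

Initial: C1(4μF, Q=11μC, V=2.75V), C2(4μF, Q=1μC, V=0.25V), C3(3μF, Q=4μC, V=1.33V), C4(1μF, Q=12μC, V=12.00V), C5(1μF, Q=18μC, V=18.00V)
Op 1: CLOSE 3-5: Q_total=22.00, C_total=4.00, V=5.50; Q3=16.50, Q5=5.50; dissipated=104.167
Op 2: CLOSE 2-5: Q_total=6.50, C_total=5.00, V=1.30; Q2=5.20, Q5=1.30; dissipated=11.025
Total dissipated: 115.192 μJ

Answer: 115.19 μJ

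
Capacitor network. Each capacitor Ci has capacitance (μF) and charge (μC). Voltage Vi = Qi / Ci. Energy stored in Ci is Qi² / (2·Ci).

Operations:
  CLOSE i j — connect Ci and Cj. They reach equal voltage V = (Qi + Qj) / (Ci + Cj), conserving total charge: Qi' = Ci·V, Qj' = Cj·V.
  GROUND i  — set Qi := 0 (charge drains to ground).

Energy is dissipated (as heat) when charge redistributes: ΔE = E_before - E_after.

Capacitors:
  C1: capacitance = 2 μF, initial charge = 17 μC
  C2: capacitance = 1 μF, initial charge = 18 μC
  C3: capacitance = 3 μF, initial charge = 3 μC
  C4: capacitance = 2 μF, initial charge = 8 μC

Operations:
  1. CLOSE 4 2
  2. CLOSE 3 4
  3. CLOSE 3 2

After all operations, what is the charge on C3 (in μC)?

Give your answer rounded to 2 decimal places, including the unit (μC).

Initial: C1(2μF, Q=17μC, V=8.50V), C2(1μF, Q=18μC, V=18.00V), C3(3μF, Q=3μC, V=1.00V), C4(2μF, Q=8μC, V=4.00V)
Op 1: CLOSE 4-2: Q_total=26.00, C_total=3.00, V=8.67; Q4=17.33, Q2=8.67; dissipated=65.333
Op 2: CLOSE 3-4: Q_total=20.33, C_total=5.00, V=4.07; Q3=12.20, Q4=8.13; dissipated=35.267
Op 3: CLOSE 3-2: Q_total=20.87, C_total=4.00, V=5.22; Q3=15.65, Q2=5.22; dissipated=7.935
Final charges: Q1=17.00, Q2=5.22, Q3=15.65, Q4=8.13

Answer: 15.65 μC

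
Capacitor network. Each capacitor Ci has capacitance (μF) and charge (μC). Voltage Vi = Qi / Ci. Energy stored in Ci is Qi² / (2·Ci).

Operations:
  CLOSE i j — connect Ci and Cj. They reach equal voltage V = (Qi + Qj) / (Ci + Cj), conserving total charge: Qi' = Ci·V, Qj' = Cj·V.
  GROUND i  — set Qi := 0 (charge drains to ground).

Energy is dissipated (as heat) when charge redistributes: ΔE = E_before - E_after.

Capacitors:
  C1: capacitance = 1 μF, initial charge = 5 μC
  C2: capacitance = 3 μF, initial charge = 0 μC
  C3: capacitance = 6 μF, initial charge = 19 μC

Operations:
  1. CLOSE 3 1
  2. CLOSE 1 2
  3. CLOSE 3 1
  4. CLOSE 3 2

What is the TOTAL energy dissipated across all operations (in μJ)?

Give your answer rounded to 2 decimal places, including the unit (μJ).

Answer: 13.54 μJ

Derivation:
Initial: C1(1μF, Q=5μC, V=5.00V), C2(3μF, Q=0μC, V=0.00V), C3(6μF, Q=19μC, V=3.17V)
Op 1: CLOSE 3-1: Q_total=24.00, C_total=7.00, V=3.43; Q3=20.57, Q1=3.43; dissipated=1.440
Op 2: CLOSE 1-2: Q_total=3.43, C_total=4.00, V=0.86; Q1=0.86, Q2=2.57; dissipated=4.408
Op 3: CLOSE 3-1: Q_total=21.43, C_total=7.00, V=3.06; Q3=18.37, Q1=3.06; dissipated=2.834
Op 4: CLOSE 3-2: Q_total=20.94, C_total=9.00, V=2.33; Q3=13.96, Q2=6.98; dissipated=4.858
Total dissipated: 13.540 μJ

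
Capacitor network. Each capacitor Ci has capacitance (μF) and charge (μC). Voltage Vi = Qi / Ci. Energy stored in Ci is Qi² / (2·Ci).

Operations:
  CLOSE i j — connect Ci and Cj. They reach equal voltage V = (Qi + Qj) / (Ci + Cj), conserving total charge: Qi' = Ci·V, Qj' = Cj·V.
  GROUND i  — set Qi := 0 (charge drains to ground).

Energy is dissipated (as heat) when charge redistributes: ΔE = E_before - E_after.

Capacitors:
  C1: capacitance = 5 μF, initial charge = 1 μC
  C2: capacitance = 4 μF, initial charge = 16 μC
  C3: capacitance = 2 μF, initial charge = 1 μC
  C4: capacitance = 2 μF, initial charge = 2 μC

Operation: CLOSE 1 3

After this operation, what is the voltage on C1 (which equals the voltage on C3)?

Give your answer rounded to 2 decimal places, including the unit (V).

Initial: C1(5μF, Q=1μC, V=0.20V), C2(4μF, Q=16μC, V=4.00V), C3(2μF, Q=1μC, V=0.50V), C4(2μF, Q=2μC, V=1.00V)
Op 1: CLOSE 1-3: Q_total=2.00, C_total=7.00, V=0.29; Q1=1.43, Q3=0.57; dissipated=0.064

Answer: 0.29 V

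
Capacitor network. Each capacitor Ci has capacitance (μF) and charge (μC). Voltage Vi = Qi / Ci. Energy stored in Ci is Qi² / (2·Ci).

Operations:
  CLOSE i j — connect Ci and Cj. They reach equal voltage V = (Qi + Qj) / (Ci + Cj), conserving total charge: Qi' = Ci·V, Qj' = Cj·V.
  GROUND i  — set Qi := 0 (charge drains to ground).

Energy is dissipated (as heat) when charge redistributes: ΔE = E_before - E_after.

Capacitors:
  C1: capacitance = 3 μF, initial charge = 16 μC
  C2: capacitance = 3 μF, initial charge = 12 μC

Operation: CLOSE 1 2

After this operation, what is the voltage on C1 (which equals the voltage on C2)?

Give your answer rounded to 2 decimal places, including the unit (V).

Answer: 4.67 V

Derivation:
Initial: C1(3μF, Q=16μC, V=5.33V), C2(3μF, Q=12μC, V=4.00V)
Op 1: CLOSE 1-2: Q_total=28.00, C_total=6.00, V=4.67; Q1=14.00, Q2=14.00; dissipated=1.333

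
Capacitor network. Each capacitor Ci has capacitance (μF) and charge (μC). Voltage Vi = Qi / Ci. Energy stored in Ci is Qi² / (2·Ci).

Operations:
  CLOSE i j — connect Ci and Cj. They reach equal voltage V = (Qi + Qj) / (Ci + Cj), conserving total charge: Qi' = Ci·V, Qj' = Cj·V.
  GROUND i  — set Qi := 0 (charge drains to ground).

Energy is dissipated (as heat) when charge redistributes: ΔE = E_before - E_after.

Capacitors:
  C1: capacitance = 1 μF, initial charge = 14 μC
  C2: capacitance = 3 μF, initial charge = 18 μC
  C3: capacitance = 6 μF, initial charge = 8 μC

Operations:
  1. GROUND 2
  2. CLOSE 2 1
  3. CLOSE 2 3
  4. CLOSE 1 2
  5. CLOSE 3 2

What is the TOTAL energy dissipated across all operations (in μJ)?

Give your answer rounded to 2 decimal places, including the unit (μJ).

Answer: 133.11 μJ

Derivation:
Initial: C1(1μF, Q=14μC, V=14.00V), C2(3μF, Q=18μC, V=6.00V), C3(6μF, Q=8μC, V=1.33V)
Op 1: GROUND 2: Q2=0; energy lost=54.000
Op 2: CLOSE 2-1: Q_total=14.00, C_total=4.00, V=3.50; Q2=10.50, Q1=3.50; dissipated=73.500
Op 3: CLOSE 2-3: Q_total=18.50, C_total=9.00, V=2.06; Q2=6.17, Q3=12.33; dissipated=4.694
Op 4: CLOSE 1-2: Q_total=9.67, C_total=4.00, V=2.42; Q1=2.42, Q2=7.25; dissipated=0.782
Op 5: CLOSE 3-2: Q_total=19.58, C_total=9.00, V=2.18; Q3=13.06, Q2=6.53; dissipated=0.130
Total dissipated: 133.107 μJ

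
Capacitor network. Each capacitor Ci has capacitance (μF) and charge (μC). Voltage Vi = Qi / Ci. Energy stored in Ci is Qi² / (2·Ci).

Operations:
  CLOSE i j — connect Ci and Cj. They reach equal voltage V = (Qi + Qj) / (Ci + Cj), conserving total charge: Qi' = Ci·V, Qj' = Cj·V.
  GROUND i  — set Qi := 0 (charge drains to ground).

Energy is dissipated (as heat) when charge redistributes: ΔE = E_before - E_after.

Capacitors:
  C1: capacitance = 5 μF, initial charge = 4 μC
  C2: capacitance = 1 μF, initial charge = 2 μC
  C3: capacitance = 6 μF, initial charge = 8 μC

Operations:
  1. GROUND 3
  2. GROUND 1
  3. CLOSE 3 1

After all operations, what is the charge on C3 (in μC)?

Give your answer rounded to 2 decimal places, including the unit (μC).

Answer: 0.00 μC

Derivation:
Initial: C1(5μF, Q=4μC, V=0.80V), C2(1μF, Q=2μC, V=2.00V), C3(6μF, Q=8μC, V=1.33V)
Op 1: GROUND 3: Q3=0; energy lost=5.333
Op 2: GROUND 1: Q1=0; energy lost=1.600
Op 3: CLOSE 3-1: Q_total=0.00, C_total=11.00, V=0.00; Q3=0.00, Q1=0.00; dissipated=0.000
Final charges: Q1=0.00, Q2=2.00, Q3=0.00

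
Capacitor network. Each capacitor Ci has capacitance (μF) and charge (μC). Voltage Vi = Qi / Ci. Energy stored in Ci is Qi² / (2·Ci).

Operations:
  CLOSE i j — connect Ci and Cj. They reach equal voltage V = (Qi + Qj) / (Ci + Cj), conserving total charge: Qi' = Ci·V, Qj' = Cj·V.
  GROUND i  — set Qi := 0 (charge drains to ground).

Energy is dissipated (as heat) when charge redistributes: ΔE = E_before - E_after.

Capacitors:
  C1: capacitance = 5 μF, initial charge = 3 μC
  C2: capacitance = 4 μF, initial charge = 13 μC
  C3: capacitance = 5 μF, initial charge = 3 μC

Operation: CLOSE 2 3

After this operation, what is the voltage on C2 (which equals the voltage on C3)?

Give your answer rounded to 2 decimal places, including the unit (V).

Answer: 1.78 V

Derivation:
Initial: C1(5μF, Q=3μC, V=0.60V), C2(4μF, Q=13μC, V=3.25V), C3(5μF, Q=3μC, V=0.60V)
Op 1: CLOSE 2-3: Q_total=16.00, C_total=9.00, V=1.78; Q2=7.11, Q3=8.89; dissipated=7.803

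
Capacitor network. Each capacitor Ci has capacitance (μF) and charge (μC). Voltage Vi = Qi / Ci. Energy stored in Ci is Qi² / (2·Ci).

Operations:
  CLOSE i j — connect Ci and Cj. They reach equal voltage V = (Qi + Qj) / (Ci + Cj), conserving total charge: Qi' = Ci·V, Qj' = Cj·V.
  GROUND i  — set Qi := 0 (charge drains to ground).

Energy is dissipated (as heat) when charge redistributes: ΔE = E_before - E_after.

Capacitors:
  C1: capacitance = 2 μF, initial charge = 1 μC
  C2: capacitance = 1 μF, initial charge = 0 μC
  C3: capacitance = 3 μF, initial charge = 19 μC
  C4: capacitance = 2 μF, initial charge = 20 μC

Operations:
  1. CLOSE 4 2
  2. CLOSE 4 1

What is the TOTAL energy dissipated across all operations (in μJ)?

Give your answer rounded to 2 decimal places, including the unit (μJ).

Initial: C1(2μF, Q=1μC, V=0.50V), C2(1μF, Q=0μC, V=0.00V), C3(3μF, Q=19μC, V=6.33V), C4(2μF, Q=20μC, V=10.00V)
Op 1: CLOSE 4-2: Q_total=20.00, C_total=3.00, V=6.67; Q4=13.33, Q2=6.67; dissipated=33.333
Op 2: CLOSE 4-1: Q_total=14.33, C_total=4.00, V=3.58; Q4=7.17, Q1=7.17; dissipated=19.014
Total dissipated: 52.347 μJ

Answer: 52.35 μJ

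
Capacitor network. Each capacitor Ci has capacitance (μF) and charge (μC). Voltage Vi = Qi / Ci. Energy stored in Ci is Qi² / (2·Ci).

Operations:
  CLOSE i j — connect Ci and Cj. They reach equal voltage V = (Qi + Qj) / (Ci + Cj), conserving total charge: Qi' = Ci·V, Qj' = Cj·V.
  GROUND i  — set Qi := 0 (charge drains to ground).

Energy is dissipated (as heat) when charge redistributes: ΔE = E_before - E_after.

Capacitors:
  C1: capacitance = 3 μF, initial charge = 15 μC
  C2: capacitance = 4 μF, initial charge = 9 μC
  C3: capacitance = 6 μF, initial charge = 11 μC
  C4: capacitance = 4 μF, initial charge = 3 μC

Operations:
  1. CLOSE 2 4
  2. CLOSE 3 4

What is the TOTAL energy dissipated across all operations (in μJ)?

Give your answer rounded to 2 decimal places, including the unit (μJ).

Initial: C1(3μF, Q=15μC, V=5.00V), C2(4μF, Q=9μC, V=2.25V), C3(6μF, Q=11μC, V=1.83V), C4(4μF, Q=3μC, V=0.75V)
Op 1: CLOSE 2-4: Q_total=12.00, C_total=8.00, V=1.50; Q2=6.00, Q4=6.00; dissipated=2.250
Op 2: CLOSE 3-4: Q_total=17.00, C_total=10.00, V=1.70; Q3=10.20, Q4=6.80; dissipated=0.133
Total dissipated: 2.383 μJ

Answer: 2.38 μJ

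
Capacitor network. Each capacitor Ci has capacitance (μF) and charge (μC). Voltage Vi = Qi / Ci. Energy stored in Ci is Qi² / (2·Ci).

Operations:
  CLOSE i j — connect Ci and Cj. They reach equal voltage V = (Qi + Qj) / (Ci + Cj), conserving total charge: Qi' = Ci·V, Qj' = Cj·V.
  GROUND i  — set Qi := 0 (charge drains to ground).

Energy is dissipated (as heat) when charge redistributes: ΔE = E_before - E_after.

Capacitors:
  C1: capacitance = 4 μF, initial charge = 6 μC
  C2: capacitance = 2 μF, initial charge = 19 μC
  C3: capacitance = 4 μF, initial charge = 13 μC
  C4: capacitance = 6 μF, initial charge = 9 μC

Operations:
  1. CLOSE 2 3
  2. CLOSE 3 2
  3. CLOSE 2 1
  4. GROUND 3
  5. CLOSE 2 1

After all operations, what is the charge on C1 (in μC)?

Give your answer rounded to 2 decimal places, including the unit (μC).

Answer: 11.11 μC

Derivation:
Initial: C1(4μF, Q=6μC, V=1.50V), C2(2μF, Q=19μC, V=9.50V), C3(4μF, Q=13μC, V=3.25V), C4(6μF, Q=9μC, V=1.50V)
Op 1: CLOSE 2-3: Q_total=32.00, C_total=6.00, V=5.33; Q2=10.67, Q3=21.33; dissipated=26.042
Op 2: CLOSE 3-2: Q_total=32.00, C_total=6.00, V=5.33; Q3=21.33, Q2=10.67; dissipated=0.000
Op 3: CLOSE 2-1: Q_total=16.67, C_total=6.00, V=2.78; Q2=5.56, Q1=11.11; dissipated=9.796
Op 4: GROUND 3: Q3=0; energy lost=56.889
Op 5: CLOSE 2-1: Q_total=16.67, C_total=6.00, V=2.78; Q2=5.56, Q1=11.11; dissipated=0.000
Final charges: Q1=11.11, Q2=5.56, Q3=0.00, Q4=9.00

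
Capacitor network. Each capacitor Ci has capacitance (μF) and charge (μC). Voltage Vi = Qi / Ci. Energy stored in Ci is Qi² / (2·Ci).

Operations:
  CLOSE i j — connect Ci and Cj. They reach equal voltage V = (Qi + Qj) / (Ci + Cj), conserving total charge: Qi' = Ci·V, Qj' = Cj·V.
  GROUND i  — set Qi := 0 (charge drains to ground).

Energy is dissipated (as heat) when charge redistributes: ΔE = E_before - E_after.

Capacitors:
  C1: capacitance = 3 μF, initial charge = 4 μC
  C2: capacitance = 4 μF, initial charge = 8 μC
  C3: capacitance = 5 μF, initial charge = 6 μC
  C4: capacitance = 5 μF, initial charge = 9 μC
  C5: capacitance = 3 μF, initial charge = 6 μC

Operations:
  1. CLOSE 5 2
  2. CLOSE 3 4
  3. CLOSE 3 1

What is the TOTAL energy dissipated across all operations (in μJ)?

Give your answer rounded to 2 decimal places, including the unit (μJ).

Answer: 0.48 μJ

Derivation:
Initial: C1(3μF, Q=4μC, V=1.33V), C2(4μF, Q=8μC, V=2.00V), C3(5μF, Q=6μC, V=1.20V), C4(5μF, Q=9μC, V=1.80V), C5(3μF, Q=6μC, V=2.00V)
Op 1: CLOSE 5-2: Q_total=14.00, C_total=7.00, V=2.00; Q5=6.00, Q2=8.00; dissipated=0.000
Op 2: CLOSE 3-4: Q_total=15.00, C_total=10.00, V=1.50; Q3=7.50, Q4=7.50; dissipated=0.450
Op 3: CLOSE 3-1: Q_total=11.50, C_total=8.00, V=1.44; Q3=7.19, Q1=4.31; dissipated=0.026
Total dissipated: 0.476 μJ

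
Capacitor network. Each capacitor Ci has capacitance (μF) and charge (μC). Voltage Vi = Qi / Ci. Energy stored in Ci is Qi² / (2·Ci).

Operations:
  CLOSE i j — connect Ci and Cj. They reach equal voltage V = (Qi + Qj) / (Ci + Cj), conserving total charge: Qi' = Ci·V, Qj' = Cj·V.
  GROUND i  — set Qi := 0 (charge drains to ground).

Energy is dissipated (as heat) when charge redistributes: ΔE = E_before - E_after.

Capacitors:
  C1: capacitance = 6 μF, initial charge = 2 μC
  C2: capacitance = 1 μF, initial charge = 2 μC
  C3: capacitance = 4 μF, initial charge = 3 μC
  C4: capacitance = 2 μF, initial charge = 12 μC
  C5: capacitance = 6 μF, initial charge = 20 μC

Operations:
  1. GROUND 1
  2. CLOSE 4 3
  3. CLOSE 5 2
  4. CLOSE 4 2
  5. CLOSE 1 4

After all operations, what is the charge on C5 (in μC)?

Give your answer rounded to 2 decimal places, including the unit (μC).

Initial: C1(6μF, Q=2μC, V=0.33V), C2(1μF, Q=2μC, V=2.00V), C3(4μF, Q=3μC, V=0.75V), C4(2μF, Q=12μC, V=6.00V), C5(6μF, Q=20μC, V=3.33V)
Op 1: GROUND 1: Q1=0; energy lost=0.333
Op 2: CLOSE 4-3: Q_total=15.00, C_total=6.00, V=2.50; Q4=5.00, Q3=10.00; dissipated=18.375
Op 3: CLOSE 5-2: Q_total=22.00, C_total=7.00, V=3.14; Q5=18.86, Q2=3.14; dissipated=0.762
Op 4: CLOSE 4-2: Q_total=8.14, C_total=3.00, V=2.71; Q4=5.43, Q2=2.71; dissipated=0.138
Op 5: CLOSE 1-4: Q_total=5.43, C_total=8.00, V=0.68; Q1=4.07, Q4=1.36; dissipated=5.526
Final charges: Q1=4.07, Q2=2.71, Q3=10.00, Q4=1.36, Q5=18.86

Answer: 18.86 μC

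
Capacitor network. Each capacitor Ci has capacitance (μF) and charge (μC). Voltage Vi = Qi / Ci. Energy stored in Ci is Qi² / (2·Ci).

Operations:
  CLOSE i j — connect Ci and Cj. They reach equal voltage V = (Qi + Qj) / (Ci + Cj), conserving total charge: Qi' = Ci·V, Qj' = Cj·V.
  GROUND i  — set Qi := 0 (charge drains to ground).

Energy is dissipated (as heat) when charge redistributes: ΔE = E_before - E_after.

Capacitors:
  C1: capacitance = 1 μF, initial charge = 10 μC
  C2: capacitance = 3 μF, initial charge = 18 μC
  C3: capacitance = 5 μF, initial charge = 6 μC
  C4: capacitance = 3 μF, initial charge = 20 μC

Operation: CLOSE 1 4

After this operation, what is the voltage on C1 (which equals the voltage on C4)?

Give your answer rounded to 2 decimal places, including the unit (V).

Answer: 7.50 V

Derivation:
Initial: C1(1μF, Q=10μC, V=10.00V), C2(3μF, Q=18μC, V=6.00V), C3(5μF, Q=6μC, V=1.20V), C4(3μF, Q=20μC, V=6.67V)
Op 1: CLOSE 1-4: Q_total=30.00, C_total=4.00, V=7.50; Q1=7.50, Q4=22.50; dissipated=4.167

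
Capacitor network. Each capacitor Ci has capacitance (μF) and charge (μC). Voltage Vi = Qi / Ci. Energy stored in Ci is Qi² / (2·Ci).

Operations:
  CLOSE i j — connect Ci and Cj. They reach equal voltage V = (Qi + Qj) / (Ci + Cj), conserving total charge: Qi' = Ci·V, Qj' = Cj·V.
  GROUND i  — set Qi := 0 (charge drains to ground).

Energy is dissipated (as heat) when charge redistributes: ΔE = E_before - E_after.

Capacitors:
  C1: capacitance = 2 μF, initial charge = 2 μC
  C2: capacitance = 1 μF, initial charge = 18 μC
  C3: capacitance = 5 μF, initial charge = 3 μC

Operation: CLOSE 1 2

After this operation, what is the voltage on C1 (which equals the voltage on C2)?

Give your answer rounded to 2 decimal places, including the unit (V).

Answer: 6.67 V

Derivation:
Initial: C1(2μF, Q=2μC, V=1.00V), C2(1μF, Q=18μC, V=18.00V), C3(5μF, Q=3μC, V=0.60V)
Op 1: CLOSE 1-2: Q_total=20.00, C_total=3.00, V=6.67; Q1=13.33, Q2=6.67; dissipated=96.333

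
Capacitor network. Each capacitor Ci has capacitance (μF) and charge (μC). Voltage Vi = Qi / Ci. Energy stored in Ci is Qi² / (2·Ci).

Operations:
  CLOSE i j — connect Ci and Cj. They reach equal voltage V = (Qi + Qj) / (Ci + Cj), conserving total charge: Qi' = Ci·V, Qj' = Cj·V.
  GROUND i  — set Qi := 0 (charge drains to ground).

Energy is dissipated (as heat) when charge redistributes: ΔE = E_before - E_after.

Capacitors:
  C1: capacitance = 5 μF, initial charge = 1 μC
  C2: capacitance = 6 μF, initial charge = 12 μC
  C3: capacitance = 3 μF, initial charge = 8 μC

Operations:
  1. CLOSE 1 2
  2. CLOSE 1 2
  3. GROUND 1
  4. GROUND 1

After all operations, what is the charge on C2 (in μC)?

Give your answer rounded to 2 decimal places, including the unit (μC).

Initial: C1(5μF, Q=1μC, V=0.20V), C2(6μF, Q=12μC, V=2.00V), C3(3μF, Q=8μC, V=2.67V)
Op 1: CLOSE 1-2: Q_total=13.00, C_total=11.00, V=1.18; Q1=5.91, Q2=7.09; dissipated=4.418
Op 2: CLOSE 1-2: Q_total=13.00, C_total=11.00, V=1.18; Q1=5.91, Q2=7.09; dissipated=0.000
Op 3: GROUND 1: Q1=0; energy lost=3.492
Op 4: GROUND 1: Q1=0; energy lost=0.000
Final charges: Q1=0.00, Q2=7.09, Q3=8.00

Answer: 7.09 μC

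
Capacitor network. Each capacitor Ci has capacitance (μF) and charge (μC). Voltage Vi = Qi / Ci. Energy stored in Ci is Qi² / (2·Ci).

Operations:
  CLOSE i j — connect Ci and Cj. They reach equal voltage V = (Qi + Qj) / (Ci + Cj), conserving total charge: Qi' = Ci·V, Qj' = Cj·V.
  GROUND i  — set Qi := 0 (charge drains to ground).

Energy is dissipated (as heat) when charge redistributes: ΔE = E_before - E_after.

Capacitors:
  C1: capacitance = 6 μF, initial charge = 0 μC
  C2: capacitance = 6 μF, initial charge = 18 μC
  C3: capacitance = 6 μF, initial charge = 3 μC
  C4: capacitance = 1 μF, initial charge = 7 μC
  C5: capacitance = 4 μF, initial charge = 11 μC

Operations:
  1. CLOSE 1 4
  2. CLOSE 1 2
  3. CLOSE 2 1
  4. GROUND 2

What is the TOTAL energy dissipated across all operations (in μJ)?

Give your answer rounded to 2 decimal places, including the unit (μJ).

Initial: C1(6μF, Q=0μC, V=0.00V), C2(6μF, Q=18μC, V=3.00V), C3(6μF, Q=3μC, V=0.50V), C4(1μF, Q=7μC, V=7.00V), C5(4μF, Q=11μC, V=2.75V)
Op 1: CLOSE 1-4: Q_total=7.00, C_total=7.00, V=1.00; Q1=6.00, Q4=1.00; dissipated=21.000
Op 2: CLOSE 1-2: Q_total=24.00, C_total=12.00, V=2.00; Q1=12.00, Q2=12.00; dissipated=6.000
Op 3: CLOSE 2-1: Q_total=24.00, C_total=12.00, V=2.00; Q2=12.00, Q1=12.00; dissipated=0.000
Op 4: GROUND 2: Q2=0; energy lost=12.000
Total dissipated: 39.000 μJ

Answer: 39.00 μJ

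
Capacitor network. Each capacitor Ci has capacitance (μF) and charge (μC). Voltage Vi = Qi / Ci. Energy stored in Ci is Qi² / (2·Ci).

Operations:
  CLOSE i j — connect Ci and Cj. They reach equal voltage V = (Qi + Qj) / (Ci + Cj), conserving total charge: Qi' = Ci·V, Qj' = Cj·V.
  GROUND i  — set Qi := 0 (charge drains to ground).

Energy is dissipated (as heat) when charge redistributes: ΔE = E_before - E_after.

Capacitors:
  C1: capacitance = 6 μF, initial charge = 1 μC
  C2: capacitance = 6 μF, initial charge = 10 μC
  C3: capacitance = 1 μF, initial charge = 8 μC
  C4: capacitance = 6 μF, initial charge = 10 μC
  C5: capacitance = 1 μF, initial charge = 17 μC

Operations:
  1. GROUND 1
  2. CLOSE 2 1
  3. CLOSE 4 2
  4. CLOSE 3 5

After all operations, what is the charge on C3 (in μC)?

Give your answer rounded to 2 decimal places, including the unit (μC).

Initial: C1(6μF, Q=1μC, V=0.17V), C2(6μF, Q=10μC, V=1.67V), C3(1μF, Q=8μC, V=8.00V), C4(6μF, Q=10μC, V=1.67V), C5(1μF, Q=17μC, V=17.00V)
Op 1: GROUND 1: Q1=0; energy lost=0.083
Op 2: CLOSE 2-1: Q_total=10.00, C_total=12.00, V=0.83; Q2=5.00, Q1=5.00; dissipated=4.167
Op 3: CLOSE 4-2: Q_total=15.00, C_total=12.00, V=1.25; Q4=7.50, Q2=7.50; dissipated=1.042
Op 4: CLOSE 3-5: Q_total=25.00, C_total=2.00, V=12.50; Q3=12.50, Q5=12.50; dissipated=20.250
Final charges: Q1=5.00, Q2=7.50, Q3=12.50, Q4=7.50, Q5=12.50

Answer: 12.50 μC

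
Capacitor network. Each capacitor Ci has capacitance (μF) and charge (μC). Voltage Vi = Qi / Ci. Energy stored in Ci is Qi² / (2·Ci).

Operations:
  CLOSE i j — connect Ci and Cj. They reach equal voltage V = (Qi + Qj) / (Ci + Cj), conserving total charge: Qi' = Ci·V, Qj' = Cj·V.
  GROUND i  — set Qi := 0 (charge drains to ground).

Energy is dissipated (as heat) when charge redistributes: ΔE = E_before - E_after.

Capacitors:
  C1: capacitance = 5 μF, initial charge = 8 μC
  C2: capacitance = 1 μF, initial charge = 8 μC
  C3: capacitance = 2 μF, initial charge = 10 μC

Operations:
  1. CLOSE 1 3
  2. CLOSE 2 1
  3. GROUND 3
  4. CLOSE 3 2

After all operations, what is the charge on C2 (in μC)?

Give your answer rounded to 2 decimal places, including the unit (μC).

Initial: C1(5μF, Q=8μC, V=1.60V), C2(1μF, Q=8μC, V=8.00V), C3(2μF, Q=10μC, V=5.00V)
Op 1: CLOSE 1-3: Q_total=18.00, C_total=7.00, V=2.57; Q1=12.86, Q3=5.14; dissipated=8.257
Op 2: CLOSE 2-1: Q_total=20.86, C_total=6.00, V=3.48; Q2=3.48, Q1=17.38; dissipated=12.279
Op 3: GROUND 3: Q3=0; energy lost=6.612
Op 4: CLOSE 3-2: Q_total=3.48, C_total=3.00, V=1.16; Q3=2.32, Q2=1.16; dissipated=4.028
Final charges: Q1=17.38, Q2=1.16, Q3=2.32

Answer: 1.16 μC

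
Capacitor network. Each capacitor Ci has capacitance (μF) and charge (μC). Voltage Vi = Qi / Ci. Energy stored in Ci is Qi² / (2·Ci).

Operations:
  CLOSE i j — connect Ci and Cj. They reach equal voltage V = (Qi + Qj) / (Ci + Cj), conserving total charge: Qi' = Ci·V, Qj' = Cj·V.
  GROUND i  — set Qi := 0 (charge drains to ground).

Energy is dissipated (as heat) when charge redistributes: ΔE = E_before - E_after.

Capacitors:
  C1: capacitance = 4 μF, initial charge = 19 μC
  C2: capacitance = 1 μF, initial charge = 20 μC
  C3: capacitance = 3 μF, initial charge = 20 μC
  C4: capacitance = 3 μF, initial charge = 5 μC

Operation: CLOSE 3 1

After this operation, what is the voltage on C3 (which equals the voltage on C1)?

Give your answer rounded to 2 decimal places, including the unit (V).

Initial: C1(4μF, Q=19μC, V=4.75V), C2(1μF, Q=20μC, V=20.00V), C3(3μF, Q=20μC, V=6.67V), C4(3μF, Q=5μC, V=1.67V)
Op 1: CLOSE 3-1: Q_total=39.00, C_total=7.00, V=5.57; Q3=16.71, Q1=22.29; dissipated=3.149

Answer: 5.57 V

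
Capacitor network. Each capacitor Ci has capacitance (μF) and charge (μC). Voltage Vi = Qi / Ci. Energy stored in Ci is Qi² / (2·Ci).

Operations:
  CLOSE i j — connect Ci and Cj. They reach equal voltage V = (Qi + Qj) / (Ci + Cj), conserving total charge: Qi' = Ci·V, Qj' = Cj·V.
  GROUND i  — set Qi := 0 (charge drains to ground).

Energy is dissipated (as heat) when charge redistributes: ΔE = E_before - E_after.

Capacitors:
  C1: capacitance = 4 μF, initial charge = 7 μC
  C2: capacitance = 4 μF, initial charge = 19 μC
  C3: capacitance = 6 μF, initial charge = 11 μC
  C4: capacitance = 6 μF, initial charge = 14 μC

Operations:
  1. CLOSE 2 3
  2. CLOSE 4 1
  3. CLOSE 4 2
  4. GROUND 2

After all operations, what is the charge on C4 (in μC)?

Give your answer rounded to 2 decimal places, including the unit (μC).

Initial: C1(4μF, Q=7μC, V=1.75V), C2(4μF, Q=19μC, V=4.75V), C3(6μF, Q=11μC, V=1.83V), C4(6μF, Q=14μC, V=2.33V)
Op 1: CLOSE 2-3: Q_total=30.00, C_total=10.00, V=3.00; Q2=12.00, Q3=18.00; dissipated=10.208
Op 2: CLOSE 4-1: Q_total=21.00, C_total=10.00, V=2.10; Q4=12.60, Q1=8.40; dissipated=0.408
Op 3: CLOSE 4-2: Q_total=24.60, C_total=10.00, V=2.46; Q4=14.76, Q2=9.84; dissipated=0.972
Op 4: GROUND 2: Q2=0; energy lost=12.103
Final charges: Q1=8.40, Q2=0.00, Q3=18.00, Q4=14.76

Answer: 14.76 μC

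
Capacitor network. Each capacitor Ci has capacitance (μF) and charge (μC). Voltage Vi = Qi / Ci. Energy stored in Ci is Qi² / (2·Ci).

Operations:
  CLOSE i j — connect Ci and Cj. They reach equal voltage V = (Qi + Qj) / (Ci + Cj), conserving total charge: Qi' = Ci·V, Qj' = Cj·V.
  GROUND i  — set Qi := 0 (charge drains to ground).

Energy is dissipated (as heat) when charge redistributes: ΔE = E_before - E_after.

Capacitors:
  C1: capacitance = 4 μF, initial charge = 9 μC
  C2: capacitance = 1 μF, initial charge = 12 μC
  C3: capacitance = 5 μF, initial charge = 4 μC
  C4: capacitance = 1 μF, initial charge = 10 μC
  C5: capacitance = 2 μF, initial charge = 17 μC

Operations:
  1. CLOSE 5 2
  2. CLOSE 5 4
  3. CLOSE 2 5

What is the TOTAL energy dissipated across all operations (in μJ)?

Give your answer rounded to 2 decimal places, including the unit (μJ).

Answer: 4.12 μJ

Derivation:
Initial: C1(4μF, Q=9μC, V=2.25V), C2(1μF, Q=12μC, V=12.00V), C3(5μF, Q=4μC, V=0.80V), C4(1μF, Q=10μC, V=10.00V), C5(2μF, Q=17μC, V=8.50V)
Op 1: CLOSE 5-2: Q_total=29.00, C_total=3.00, V=9.67; Q5=19.33, Q2=9.67; dissipated=4.083
Op 2: CLOSE 5-4: Q_total=29.33, C_total=3.00, V=9.78; Q5=19.56, Q4=9.78; dissipated=0.037
Op 3: CLOSE 2-5: Q_total=29.22, C_total=3.00, V=9.74; Q2=9.74, Q5=19.48; dissipated=0.004
Total dissipated: 4.124 μJ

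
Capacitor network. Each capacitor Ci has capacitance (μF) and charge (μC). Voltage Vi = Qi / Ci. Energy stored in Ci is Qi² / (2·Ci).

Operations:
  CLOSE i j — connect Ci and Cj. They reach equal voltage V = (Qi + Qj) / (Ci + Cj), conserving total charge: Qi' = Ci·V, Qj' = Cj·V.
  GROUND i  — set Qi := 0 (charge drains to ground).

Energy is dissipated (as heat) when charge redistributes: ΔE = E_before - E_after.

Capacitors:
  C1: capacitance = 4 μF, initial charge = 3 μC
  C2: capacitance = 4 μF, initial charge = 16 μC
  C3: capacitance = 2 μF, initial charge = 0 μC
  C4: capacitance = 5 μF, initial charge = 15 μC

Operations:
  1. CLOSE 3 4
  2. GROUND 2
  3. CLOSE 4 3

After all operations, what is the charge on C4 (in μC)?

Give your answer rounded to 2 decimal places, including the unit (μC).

Answer: 10.71 μC

Derivation:
Initial: C1(4μF, Q=3μC, V=0.75V), C2(4μF, Q=16μC, V=4.00V), C3(2μF, Q=0μC, V=0.00V), C4(5μF, Q=15μC, V=3.00V)
Op 1: CLOSE 3-4: Q_total=15.00, C_total=7.00, V=2.14; Q3=4.29, Q4=10.71; dissipated=6.429
Op 2: GROUND 2: Q2=0; energy lost=32.000
Op 3: CLOSE 4-3: Q_total=15.00, C_total=7.00, V=2.14; Q4=10.71, Q3=4.29; dissipated=0.000
Final charges: Q1=3.00, Q2=0.00, Q3=4.29, Q4=10.71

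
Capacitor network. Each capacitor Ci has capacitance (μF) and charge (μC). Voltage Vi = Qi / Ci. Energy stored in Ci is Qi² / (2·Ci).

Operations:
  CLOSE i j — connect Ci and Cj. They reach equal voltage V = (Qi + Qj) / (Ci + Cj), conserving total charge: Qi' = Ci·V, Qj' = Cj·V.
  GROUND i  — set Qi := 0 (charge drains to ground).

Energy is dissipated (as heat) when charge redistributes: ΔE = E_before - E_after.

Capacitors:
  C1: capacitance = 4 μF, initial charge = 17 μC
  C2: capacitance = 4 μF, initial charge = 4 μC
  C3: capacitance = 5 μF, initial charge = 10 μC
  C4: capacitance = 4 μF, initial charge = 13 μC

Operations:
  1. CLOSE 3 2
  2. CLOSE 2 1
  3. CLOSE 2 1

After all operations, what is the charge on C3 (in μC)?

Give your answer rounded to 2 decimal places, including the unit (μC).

Initial: C1(4μF, Q=17μC, V=4.25V), C2(4μF, Q=4μC, V=1.00V), C3(5μF, Q=10μC, V=2.00V), C4(4μF, Q=13μC, V=3.25V)
Op 1: CLOSE 3-2: Q_total=14.00, C_total=9.00, V=1.56; Q3=7.78, Q2=6.22; dissipated=1.111
Op 2: CLOSE 2-1: Q_total=23.22, C_total=8.00, V=2.90; Q2=11.61, Q1=11.61; dissipated=7.260
Op 3: CLOSE 2-1: Q_total=23.22, C_total=8.00, V=2.90; Q2=11.61, Q1=11.61; dissipated=0.000
Final charges: Q1=11.61, Q2=11.61, Q3=7.78, Q4=13.00

Answer: 7.78 μC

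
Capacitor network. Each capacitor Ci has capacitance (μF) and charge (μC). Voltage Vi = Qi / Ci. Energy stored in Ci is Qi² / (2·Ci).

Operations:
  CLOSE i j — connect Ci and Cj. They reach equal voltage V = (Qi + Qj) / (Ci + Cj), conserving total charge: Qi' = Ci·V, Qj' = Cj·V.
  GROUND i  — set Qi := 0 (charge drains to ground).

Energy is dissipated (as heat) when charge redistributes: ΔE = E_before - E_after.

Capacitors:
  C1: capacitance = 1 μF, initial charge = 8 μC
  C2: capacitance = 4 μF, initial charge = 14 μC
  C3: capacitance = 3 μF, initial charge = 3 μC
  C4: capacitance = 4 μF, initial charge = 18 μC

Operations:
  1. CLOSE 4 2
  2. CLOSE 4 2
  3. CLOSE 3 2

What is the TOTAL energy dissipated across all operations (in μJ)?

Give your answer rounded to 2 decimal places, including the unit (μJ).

Answer: 8.71 μJ

Derivation:
Initial: C1(1μF, Q=8μC, V=8.00V), C2(4μF, Q=14μC, V=3.50V), C3(3μF, Q=3μC, V=1.00V), C4(4μF, Q=18μC, V=4.50V)
Op 1: CLOSE 4-2: Q_total=32.00, C_total=8.00, V=4.00; Q4=16.00, Q2=16.00; dissipated=1.000
Op 2: CLOSE 4-2: Q_total=32.00, C_total=8.00, V=4.00; Q4=16.00, Q2=16.00; dissipated=0.000
Op 3: CLOSE 3-2: Q_total=19.00, C_total=7.00, V=2.71; Q3=8.14, Q2=10.86; dissipated=7.714
Total dissipated: 8.714 μJ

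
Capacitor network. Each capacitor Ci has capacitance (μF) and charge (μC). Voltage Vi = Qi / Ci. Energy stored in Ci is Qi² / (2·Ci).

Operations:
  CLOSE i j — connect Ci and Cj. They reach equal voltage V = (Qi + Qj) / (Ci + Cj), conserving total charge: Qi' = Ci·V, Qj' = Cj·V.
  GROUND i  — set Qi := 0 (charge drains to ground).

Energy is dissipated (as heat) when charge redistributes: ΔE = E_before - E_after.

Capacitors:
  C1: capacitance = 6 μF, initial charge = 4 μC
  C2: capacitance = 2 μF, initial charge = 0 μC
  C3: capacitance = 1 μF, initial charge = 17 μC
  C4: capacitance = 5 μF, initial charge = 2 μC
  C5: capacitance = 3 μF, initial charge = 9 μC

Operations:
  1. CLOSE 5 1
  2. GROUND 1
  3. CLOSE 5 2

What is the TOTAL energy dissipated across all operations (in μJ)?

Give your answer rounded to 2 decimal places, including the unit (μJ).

Initial: C1(6μF, Q=4μC, V=0.67V), C2(2μF, Q=0μC, V=0.00V), C3(1μF, Q=17μC, V=17.00V), C4(5μF, Q=2μC, V=0.40V), C5(3μF, Q=9μC, V=3.00V)
Op 1: CLOSE 5-1: Q_total=13.00, C_total=9.00, V=1.44; Q5=4.33, Q1=8.67; dissipated=5.444
Op 2: GROUND 1: Q1=0; energy lost=6.259
Op 3: CLOSE 5-2: Q_total=4.33, C_total=5.00, V=0.87; Q5=2.60, Q2=1.73; dissipated=1.252
Total dissipated: 12.956 μJ

Answer: 12.96 μJ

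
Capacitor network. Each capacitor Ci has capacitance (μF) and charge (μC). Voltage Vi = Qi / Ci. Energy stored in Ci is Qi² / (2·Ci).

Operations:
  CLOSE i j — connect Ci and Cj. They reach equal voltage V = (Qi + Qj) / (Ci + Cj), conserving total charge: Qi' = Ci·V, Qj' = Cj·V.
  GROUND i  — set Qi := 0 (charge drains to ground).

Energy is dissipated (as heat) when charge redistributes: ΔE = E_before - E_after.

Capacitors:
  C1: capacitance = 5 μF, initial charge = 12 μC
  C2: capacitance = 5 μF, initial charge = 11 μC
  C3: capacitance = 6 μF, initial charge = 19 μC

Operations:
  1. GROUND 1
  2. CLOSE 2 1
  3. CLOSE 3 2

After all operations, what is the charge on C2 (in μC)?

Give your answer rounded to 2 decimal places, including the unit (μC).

Initial: C1(5μF, Q=12μC, V=2.40V), C2(5μF, Q=11μC, V=2.20V), C3(6μF, Q=19μC, V=3.17V)
Op 1: GROUND 1: Q1=0; energy lost=14.400
Op 2: CLOSE 2-1: Q_total=11.00, C_total=10.00, V=1.10; Q2=5.50, Q1=5.50; dissipated=6.050
Op 3: CLOSE 3-2: Q_total=24.50, C_total=11.00, V=2.23; Q3=13.36, Q2=11.14; dissipated=5.824
Final charges: Q1=5.50, Q2=11.14, Q3=13.36

Answer: 11.14 μC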